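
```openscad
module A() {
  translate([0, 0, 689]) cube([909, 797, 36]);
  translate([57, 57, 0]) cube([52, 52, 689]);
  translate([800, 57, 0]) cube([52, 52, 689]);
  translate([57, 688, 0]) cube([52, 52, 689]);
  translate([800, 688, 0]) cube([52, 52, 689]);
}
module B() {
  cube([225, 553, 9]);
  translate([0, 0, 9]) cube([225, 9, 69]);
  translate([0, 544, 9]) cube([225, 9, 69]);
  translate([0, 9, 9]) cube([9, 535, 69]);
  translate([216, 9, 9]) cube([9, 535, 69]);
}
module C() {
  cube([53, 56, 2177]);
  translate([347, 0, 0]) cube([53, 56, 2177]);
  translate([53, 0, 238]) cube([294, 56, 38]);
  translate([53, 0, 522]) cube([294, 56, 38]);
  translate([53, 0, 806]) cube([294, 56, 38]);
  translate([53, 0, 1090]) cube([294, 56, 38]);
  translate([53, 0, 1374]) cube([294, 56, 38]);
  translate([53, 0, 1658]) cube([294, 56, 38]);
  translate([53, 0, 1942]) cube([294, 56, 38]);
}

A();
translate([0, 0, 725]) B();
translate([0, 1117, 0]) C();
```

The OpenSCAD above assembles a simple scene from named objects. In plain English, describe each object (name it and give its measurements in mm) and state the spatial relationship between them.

A is a table with a 909×797 mm rectangular top, 36 mm thick, top surface at z = 725 mm, supported by four 52×52 mm square legs, each inset 57 mm from the nearest pair of top edges, running from the floor.

B is an open storage box with external size 225×553×78 mm and wall thickness 9 mm (the base is also 9 mm thick). The base covers the whole footprint; the four walls stand on the base, with the y-facing walls full-width and the x-facing walls fitting between their inner faces.

C is a wooden ladder with two side rails of 53×56 mm section and 2177 mm height, set 400 mm apart overall. Between them run 7 rectangular rungs (56 mm deep, 38 mm thick), front faces flush with the rails' −y face. The bottom of the first rung is 238 mm above the floor and each subsequent rung is 284 mm higher than the one below.

The open box is on top of the table. The ladder is on the floor beside the table on its +y side.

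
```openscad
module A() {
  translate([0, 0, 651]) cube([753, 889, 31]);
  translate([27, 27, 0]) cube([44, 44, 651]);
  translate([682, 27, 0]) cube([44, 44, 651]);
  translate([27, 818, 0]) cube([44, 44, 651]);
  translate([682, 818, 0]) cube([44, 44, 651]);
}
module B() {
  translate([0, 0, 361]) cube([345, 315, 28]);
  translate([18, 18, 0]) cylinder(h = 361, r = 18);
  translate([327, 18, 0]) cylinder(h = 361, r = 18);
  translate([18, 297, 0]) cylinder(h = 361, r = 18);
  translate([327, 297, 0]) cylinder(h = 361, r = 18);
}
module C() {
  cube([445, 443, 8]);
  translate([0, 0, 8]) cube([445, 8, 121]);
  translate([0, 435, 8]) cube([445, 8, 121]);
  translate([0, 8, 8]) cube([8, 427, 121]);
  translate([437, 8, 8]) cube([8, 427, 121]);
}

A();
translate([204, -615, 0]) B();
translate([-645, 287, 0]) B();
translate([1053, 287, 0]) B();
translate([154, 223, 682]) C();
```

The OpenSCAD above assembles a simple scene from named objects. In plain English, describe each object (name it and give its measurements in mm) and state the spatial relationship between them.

A is a table: top 753 mm (x) × 889 mm (y), 31 mm thick, upper face at z = 682 mm, on four 44×44 mm square legs, each inset 27 mm from the nearest pair of top edges, running from z = 0 to the bottom of the top.

B is a four-legged stool. The seat is a 345×315×28 mm slab whose top surface is at z = 389 mm; four round legs, each 36 mm in diameter, run from the floor (z = 0) to the underside of the seat, each leg's axis is inset half a diameter from the nearest pair of seat edges (so the leg's bounding box is flush with the corner).

C is an open storage box with external size 445×443×129 mm and wall thickness 8 mm (the base is also 8 mm thick). The base covers the whole footprint; the four walls stand on the base, with the y-facing walls full-width and the x-facing walls fitting between their inner faces.

Three stools sit around the table at the −y, −x, +x sides. The open box is on top of the table, centred.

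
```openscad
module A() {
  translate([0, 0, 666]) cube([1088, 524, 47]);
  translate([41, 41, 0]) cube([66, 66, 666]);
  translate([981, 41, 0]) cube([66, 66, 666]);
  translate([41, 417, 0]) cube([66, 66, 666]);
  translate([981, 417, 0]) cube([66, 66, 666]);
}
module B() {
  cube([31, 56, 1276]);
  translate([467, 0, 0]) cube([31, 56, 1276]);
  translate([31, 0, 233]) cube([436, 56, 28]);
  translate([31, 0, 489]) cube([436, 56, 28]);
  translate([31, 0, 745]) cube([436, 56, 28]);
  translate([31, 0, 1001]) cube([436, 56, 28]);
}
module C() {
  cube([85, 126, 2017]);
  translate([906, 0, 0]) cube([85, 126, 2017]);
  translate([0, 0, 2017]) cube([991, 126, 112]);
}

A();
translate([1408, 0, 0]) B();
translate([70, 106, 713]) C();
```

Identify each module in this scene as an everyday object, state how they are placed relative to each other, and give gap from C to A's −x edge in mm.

The door frame's min-x is at 70; the table's min-x is 0; gap = 70 mm.

A is a table. B is a ladder. C is a door frame. The ladder is on the floor beside the table on its +x side. The door frame is on top of the table. The gap from the door frame to the table's −x edge is 70 mm.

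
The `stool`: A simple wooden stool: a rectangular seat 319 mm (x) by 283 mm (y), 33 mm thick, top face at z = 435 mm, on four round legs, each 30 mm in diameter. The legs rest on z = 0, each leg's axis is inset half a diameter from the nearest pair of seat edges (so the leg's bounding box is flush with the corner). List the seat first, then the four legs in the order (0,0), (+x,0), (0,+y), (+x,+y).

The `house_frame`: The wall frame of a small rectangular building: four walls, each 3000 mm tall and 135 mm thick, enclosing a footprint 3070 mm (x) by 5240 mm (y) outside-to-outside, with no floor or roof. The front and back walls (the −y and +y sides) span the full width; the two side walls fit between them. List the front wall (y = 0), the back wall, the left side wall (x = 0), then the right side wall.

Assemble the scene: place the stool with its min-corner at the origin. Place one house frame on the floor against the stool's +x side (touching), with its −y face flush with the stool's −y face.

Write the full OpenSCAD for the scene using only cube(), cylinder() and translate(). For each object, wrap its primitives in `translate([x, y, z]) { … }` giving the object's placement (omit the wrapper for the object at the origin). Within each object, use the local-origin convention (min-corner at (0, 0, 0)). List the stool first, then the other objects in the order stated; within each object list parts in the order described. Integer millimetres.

translate([0, 0, 402]) cube([319, 283, 33]);
translate([15, 15, 0]) cylinder(h = 402, r = 15);
translate([304, 15, 0]) cylinder(h = 402, r = 15);
translate([15, 268, 0]) cylinder(h = 402, r = 15);
translate([304, 268, 0]) cylinder(h = 402, r = 15);
translate([319, 0, 0]) {
  cube([3070, 135, 3000]);
  translate([0, 5105, 0]) cube([3070, 135, 3000]);
  translate([0, 135, 0]) cube([135, 4970, 3000]);
  translate([2935, 135, 0]) cube([135, 4970, 3000]);
}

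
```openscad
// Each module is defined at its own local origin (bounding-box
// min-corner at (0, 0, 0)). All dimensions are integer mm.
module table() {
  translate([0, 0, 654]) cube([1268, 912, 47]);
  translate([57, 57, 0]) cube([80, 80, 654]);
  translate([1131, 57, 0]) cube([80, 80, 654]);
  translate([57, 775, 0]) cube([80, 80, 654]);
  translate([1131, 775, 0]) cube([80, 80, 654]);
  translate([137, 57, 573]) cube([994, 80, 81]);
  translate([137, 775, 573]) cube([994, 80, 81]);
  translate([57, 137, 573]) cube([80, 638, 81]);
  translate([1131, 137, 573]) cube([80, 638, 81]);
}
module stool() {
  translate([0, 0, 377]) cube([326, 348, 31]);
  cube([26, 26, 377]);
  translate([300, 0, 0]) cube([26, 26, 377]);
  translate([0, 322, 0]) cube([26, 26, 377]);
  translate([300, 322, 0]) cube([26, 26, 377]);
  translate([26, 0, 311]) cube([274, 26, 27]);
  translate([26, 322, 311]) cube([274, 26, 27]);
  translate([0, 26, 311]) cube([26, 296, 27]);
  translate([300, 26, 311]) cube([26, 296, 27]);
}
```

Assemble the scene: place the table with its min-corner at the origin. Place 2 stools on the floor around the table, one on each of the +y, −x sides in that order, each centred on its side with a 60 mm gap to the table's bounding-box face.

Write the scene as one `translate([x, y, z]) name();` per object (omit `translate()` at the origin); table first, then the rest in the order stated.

table();
translate([471, 972, 0]) stool();
translate([-386, 282, 0]) stool();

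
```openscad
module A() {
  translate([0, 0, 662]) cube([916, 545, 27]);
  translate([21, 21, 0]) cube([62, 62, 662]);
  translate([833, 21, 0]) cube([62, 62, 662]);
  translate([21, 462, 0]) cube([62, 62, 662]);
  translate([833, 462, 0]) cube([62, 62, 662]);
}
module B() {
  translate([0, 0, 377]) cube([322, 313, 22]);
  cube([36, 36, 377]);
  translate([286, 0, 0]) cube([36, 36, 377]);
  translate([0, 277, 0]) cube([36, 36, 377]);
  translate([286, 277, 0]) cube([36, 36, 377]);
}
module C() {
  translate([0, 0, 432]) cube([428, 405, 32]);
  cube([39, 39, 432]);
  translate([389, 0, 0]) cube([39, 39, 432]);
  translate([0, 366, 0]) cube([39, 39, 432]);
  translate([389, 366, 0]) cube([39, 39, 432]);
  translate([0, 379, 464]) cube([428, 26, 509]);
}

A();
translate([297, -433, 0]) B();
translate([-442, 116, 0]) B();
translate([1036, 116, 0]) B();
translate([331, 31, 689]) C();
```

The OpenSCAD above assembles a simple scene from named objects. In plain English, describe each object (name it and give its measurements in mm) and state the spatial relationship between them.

A is a rectangular dining table. The top is 916×545×27 mm with its upper surface at z = 689 mm. It stands on four 62×62 mm square legs, each inset 21 mm from the nearest pair of top edges, running from the floor to the underside of the top.

B is a four-legged stool. The seat is 322×313 mm, 22 mm thick, top at z = 399 mm. It stands on four square legs, each 36×36 mm in cross-section, from z = 0 to the seat underside, each flush with a corner of the seat.

C is a chair. The seat is a 428×405×32 mm slab with its top at z = 464 mm, on four 39×39 mm corner legs (flush with the seat edges, standing on z = 0). A flat backrest 26 mm thick, 509 mm tall, spans the full seat width and rises from the seat top along its +y edge, rear face flush with the rear of the seat.

Three stools sit around the table at the −y, −x, +x sides. The chair is on top of the table.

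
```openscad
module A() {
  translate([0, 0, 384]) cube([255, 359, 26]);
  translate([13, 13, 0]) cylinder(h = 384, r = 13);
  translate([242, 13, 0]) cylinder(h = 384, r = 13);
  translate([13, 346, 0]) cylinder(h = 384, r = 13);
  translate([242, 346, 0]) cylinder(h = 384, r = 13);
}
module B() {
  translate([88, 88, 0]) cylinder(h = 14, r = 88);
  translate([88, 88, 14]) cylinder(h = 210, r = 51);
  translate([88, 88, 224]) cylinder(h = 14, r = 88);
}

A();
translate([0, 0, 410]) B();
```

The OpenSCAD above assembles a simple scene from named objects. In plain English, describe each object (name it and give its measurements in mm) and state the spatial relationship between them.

A is a four-legged stool. The seat is a 255×359×26 mm slab whose top surface is at z = 410 mm; four round legs, each 26 mm in diameter, run from the floor (z = 0) to the underside of the seat, each leg's axis is inset half a diameter from the nearest pair of seat edges (so the leg's bounding box is flush with the corner).

B is a spool: two coaxial disc flanges of radius 88 mm and thickness 14 mm, joined by a core cylinder of radius 51 mm and height 210 mm. The lower flange rests on z = 0 and the three cylinders share a vertical axis.

The spool is on top of the stool.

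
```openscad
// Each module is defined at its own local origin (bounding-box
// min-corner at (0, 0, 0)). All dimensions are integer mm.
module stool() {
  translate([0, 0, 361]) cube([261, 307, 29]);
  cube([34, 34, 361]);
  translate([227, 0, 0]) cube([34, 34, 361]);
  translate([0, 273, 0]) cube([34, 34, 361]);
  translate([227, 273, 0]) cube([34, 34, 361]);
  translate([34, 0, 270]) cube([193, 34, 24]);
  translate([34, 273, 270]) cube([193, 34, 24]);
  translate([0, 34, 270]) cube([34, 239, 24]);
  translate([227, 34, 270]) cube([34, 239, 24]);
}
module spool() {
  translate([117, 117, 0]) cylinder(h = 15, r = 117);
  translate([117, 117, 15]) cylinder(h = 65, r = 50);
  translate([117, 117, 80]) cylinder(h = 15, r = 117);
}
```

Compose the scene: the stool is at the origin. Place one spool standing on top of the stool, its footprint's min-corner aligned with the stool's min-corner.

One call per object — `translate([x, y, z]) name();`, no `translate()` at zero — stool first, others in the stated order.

stool();
translate([0, 0, 390]) spool();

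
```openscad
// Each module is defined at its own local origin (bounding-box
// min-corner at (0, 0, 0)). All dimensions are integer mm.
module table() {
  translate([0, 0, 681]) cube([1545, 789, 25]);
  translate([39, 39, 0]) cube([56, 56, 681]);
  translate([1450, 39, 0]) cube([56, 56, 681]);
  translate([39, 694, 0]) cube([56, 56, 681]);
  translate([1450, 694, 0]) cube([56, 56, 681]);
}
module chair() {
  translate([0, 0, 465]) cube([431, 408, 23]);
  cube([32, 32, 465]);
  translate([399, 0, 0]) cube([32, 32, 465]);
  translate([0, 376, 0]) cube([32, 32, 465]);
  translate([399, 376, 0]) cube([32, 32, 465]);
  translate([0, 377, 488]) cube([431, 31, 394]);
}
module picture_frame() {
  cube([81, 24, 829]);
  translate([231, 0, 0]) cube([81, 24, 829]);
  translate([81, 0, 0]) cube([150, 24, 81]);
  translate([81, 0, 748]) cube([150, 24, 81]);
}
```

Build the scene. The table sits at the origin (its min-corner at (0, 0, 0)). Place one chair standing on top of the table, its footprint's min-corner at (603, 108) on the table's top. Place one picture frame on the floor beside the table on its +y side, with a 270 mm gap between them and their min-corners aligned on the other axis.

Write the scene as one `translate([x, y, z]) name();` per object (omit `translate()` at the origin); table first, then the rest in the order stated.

table();
translate([603, 108, 706]) chair();
translate([0, 1059, 0]) picture_frame();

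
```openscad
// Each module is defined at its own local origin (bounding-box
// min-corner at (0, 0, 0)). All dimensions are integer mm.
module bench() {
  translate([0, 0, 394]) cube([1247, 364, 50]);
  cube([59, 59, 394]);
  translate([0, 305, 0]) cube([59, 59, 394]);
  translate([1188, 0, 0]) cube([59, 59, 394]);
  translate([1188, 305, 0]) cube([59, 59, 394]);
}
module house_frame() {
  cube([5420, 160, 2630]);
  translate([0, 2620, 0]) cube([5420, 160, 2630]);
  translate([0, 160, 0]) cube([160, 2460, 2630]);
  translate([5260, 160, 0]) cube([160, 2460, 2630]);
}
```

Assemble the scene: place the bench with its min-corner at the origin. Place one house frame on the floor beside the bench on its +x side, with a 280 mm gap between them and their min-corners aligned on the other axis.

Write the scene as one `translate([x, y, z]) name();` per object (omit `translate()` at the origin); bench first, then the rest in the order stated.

bench();
translate([1527, 0, 0]) house_frame();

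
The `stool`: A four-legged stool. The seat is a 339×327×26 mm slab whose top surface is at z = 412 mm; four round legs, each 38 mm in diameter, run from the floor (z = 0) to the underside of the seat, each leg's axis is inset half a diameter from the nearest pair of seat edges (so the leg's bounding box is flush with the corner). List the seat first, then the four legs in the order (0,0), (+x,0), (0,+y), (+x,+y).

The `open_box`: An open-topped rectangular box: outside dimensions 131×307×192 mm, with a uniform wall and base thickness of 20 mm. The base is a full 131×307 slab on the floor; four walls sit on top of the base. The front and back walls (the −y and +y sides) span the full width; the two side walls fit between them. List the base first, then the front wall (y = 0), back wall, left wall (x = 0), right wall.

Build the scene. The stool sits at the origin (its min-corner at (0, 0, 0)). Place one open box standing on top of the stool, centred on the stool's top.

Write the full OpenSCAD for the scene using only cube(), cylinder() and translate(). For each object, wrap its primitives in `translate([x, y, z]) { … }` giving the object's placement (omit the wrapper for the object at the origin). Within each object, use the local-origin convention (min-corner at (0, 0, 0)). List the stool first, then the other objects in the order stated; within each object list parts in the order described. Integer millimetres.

translate([0, 0, 386]) cube([339, 327, 26]);
translate([19, 19, 0]) cylinder(h = 386, r = 19);
translate([320, 19, 0]) cylinder(h = 386, r = 19);
translate([19, 308, 0]) cylinder(h = 386, r = 19);
translate([320, 308, 0]) cylinder(h = 386, r = 19);
translate([104, 10, 412]) {
  cube([131, 307, 20]);
  translate([0, 0, 20]) cube([131, 20, 172]);
  translate([0, 287, 20]) cube([131, 20, 172]);
  translate([0, 20, 20]) cube([20, 267, 172]);
  translate([111, 20, 20]) cube([20, 267, 172]);
}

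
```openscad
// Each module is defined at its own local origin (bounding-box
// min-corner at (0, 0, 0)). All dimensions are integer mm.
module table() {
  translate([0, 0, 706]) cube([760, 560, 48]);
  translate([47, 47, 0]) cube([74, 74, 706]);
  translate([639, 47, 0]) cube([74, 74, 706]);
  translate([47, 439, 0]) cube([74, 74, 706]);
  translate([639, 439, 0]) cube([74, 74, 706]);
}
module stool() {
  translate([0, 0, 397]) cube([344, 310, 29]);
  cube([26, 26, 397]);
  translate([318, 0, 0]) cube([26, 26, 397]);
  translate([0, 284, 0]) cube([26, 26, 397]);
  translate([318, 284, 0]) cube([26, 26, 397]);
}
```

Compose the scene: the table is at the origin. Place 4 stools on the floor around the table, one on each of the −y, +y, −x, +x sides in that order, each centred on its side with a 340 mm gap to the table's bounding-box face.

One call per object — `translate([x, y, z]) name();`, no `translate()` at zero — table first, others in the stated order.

table();
translate([208, -650, 0]) stool();
translate([208, 900, 0]) stool();
translate([-684, 125, 0]) stool();
translate([1100, 125, 0]) stool();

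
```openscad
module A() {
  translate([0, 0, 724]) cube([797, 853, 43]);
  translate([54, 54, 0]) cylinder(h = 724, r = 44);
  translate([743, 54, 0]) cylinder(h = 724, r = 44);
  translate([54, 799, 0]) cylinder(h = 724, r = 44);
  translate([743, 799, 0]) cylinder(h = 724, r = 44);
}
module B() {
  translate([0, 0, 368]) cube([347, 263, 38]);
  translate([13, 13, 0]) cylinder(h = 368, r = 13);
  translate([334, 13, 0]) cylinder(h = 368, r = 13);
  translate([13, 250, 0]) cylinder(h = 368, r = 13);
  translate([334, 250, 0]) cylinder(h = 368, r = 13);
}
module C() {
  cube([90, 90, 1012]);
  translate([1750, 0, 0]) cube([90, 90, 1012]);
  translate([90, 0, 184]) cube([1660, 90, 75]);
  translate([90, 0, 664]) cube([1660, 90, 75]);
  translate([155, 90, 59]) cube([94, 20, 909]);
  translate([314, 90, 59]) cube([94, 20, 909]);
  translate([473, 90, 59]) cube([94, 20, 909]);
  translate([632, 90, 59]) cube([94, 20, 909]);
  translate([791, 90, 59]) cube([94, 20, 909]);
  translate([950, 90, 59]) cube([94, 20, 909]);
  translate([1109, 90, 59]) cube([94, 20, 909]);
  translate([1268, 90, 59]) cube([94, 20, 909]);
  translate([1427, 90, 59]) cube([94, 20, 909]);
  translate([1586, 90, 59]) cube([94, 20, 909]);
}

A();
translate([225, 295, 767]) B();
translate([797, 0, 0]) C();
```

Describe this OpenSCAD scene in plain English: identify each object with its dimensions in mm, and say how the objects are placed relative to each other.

A is a table: top 797 mm (x) × 853 mm (y), 43 mm thick, upper face at z = 767 mm, on four round legs of 88 mm diameter, each leg's bounding box inset 10 mm from the nearest pair of top edges, running from z = 0 to the bottom of the top.

B is a four-legged stool. The seat is 347×263 mm, 38 mm thick, top at z = 406 mm. It stands on four round legs, each 26 mm in diameter, from z = 0 to the seat underside, each leg's axis is inset half a diameter from the nearest pair of seat edges (so the leg's bounding box is flush with the corner).

C is a fence section. Two 90×90 mm posts, 1012 mm tall, stand on the floor with a clear span of 1660 mm between their inner faces. Two horizontal rails of 90×75 mm section span the gap between the posts with their undersides at z = 184 mm and z = 664 mm, flush with the posts' −y face. 10 pickets, each 94 mm wide, 20 mm thick and 909 mm tall, are fixed to the +y face of the rails with their bottoms at z = 59 mm, evenly spaced across the span with equal gaps (rounded down to the nearest mm) at the −x end and between each pair — any rounding remainder accumulates at the +x end.

The stool is on top of the table, centred. The fence section is against the table's +x side, with their −y faces flush.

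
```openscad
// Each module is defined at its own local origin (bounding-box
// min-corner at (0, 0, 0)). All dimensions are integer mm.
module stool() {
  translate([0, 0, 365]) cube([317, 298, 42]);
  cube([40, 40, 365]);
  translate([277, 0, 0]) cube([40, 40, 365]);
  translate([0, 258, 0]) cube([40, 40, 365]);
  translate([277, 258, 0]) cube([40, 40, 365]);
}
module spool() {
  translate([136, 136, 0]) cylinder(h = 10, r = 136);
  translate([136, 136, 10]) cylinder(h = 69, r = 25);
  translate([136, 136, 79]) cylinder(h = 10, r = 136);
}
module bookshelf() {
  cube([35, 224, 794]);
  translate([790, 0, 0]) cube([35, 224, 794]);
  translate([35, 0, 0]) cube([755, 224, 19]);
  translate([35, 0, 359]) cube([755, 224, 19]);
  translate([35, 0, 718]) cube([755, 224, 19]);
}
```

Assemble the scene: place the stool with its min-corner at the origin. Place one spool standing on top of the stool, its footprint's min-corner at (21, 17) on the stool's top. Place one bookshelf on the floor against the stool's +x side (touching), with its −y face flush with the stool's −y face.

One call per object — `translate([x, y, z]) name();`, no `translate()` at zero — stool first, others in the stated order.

stool();
translate([21, 17, 407]) spool();
translate([317, 0, 0]) bookshelf();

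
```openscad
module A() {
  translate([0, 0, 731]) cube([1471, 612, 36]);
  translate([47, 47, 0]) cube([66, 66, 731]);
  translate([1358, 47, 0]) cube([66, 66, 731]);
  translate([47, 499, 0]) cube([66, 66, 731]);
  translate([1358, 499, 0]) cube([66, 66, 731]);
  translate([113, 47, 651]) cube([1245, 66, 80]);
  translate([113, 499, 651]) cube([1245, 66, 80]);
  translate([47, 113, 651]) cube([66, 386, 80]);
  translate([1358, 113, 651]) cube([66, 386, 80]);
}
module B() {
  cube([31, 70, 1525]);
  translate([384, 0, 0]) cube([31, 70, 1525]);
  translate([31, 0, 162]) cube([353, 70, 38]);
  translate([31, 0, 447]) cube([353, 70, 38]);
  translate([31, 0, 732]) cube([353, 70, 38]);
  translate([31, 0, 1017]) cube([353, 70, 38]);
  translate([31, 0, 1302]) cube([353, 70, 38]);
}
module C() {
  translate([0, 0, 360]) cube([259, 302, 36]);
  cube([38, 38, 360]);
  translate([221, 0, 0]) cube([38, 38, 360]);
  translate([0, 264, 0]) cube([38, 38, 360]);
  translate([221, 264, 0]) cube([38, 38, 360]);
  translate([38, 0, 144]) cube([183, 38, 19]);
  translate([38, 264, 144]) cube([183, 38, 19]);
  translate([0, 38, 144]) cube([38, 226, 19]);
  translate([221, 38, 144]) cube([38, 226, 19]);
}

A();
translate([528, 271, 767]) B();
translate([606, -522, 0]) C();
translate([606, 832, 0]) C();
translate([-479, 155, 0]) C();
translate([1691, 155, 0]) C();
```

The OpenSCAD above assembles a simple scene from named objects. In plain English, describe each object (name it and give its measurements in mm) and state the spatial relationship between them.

A is a table: top 1471 mm (x) × 612 mm (y), 36 mm thick, upper face at z = 767 mm, on four 66×66 mm square legs, each inset 47 mm from the nearest pair of top edges, running from z = 0 to the bottom of the top. Four apron rails, 66 mm thick and 80 mm tall, run between adjacent legs with their top edges flush with the underside of the top and their outer faces flush with the legs' outer faces.

B is a wooden ladder with two side rails of 31×70 mm section and 1525 mm height, set 415 mm apart overall. Between them run 5 rectangular rungs (70 mm deep, 38 mm thick), front faces flush with the rails' −y face. The bottom of the first rung is 162 mm above the floor and each subsequent rung is 285 mm higher than the one below.

C is a four-legged stool. The seat is a 259×302×36 mm slab whose top surface is at z = 396 mm; four square legs, each 38×38 mm in cross-section, run from the floor (z = 0) to the underside of the seat, each flush with a corner of the seat. Four stretchers, 38 mm wide and 19 mm tall, connect adjacent legs with their undersides at z = 144 mm, each running between the inner faces of the legs it joins and aligned with the legs' outer faces on the other axis.

The ladder is on top of the table, centred. Four stools sit around the table at the −y, +y, −x, +x sides.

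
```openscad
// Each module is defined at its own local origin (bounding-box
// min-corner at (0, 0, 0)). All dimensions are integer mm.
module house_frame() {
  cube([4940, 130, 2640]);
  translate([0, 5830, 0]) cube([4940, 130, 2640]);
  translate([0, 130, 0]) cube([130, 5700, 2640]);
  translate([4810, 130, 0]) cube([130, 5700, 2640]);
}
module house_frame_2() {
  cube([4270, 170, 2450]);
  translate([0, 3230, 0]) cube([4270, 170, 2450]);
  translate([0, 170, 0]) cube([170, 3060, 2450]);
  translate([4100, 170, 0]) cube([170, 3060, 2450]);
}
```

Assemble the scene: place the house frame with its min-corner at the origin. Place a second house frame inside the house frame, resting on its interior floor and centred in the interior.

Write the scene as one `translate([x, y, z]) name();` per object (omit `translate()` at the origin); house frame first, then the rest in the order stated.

house_frame();
translate([335, 1280, 0]) house_frame_2();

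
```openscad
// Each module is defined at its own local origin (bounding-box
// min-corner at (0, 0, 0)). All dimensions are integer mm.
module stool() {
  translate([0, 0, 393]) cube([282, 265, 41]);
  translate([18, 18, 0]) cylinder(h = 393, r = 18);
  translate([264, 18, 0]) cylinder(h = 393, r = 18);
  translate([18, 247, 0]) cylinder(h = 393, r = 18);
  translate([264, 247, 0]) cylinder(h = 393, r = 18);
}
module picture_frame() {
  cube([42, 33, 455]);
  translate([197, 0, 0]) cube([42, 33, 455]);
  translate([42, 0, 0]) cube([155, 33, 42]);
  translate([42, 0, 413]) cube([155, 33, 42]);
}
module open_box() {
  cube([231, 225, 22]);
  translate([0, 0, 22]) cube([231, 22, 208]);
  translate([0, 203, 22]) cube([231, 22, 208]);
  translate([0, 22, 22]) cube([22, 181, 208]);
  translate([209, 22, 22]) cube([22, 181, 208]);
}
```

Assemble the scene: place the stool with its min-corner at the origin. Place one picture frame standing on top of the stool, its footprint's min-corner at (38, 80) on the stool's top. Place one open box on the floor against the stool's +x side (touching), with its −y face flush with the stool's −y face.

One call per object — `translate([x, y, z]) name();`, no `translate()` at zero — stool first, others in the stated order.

stool();
translate([38, 80, 434]) picture_frame();
translate([282, 0, 0]) open_box();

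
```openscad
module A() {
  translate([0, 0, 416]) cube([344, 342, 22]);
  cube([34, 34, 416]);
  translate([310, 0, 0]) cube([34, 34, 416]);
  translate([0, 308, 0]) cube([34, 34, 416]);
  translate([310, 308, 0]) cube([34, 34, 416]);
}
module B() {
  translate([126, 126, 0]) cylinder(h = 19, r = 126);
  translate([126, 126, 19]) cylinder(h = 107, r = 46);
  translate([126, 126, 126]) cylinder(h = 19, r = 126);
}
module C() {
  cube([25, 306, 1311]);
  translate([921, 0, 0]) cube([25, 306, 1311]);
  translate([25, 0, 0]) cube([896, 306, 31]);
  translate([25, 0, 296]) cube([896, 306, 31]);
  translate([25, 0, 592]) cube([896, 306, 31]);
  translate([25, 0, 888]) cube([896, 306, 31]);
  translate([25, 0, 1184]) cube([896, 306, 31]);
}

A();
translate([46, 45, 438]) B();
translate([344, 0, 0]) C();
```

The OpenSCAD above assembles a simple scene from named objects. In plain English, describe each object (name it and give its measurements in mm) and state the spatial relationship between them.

A is a simple wooden stool: a rectangular seat 344 mm (x) by 342 mm (y), 22 mm thick, top face at z = 438 mm, on four square legs, each 34×34 mm in cross-section. The legs rest on z = 0, each flush with a corner of the seat.

B is a spool: two coaxial disc flanges of radius 126 mm and thickness 19 mm, joined by a core cylinder of radius 46 mm and height 107 mm. The lower flange rests on z = 0 and the three cylinders share a vertical axis.

C is a bookshelf 946 mm wide overall, 306 mm deep and 1311 mm tall. The two sides are 25 mm thick vertical panels. 5 horizontal shelves of 31 mm thickness span between the inner faces of the sides; the lowest shelf sits on the floor and shelves are stacked with a clear vertical gap of 265 mm between each pair.

The spool is on top of the stool, centred. The bookshelf is against the stool's +x side, with their −y faces flush.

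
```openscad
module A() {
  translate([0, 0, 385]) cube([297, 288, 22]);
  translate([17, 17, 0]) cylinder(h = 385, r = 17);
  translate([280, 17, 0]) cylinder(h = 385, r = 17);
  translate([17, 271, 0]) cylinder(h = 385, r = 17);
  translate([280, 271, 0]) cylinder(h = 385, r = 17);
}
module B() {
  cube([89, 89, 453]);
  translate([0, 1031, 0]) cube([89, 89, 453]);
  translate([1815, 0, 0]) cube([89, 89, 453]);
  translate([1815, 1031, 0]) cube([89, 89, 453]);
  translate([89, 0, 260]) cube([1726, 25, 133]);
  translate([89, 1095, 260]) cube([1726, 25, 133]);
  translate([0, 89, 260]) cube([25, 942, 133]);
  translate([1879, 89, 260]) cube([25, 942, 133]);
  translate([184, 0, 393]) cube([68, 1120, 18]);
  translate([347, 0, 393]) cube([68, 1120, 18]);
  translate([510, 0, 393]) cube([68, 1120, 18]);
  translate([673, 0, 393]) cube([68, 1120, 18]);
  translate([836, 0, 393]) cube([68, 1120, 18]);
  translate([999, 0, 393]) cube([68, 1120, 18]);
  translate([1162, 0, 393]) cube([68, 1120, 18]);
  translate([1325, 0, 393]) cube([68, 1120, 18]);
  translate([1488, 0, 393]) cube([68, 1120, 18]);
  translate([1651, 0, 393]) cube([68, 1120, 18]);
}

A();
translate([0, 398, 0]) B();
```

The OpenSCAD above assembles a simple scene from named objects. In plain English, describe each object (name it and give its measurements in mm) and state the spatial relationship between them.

A is a four-legged stool. The seat is 297×288 mm, 22 mm thick, top at z = 407 mm. It stands on four round legs, each 34 mm in diameter, from z = 0 to the seat underside, each leg's axis is inset half a diameter from the nearest pair of seat edges (so the leg's bounding box is flush with the corner).

B is a bed frame 1904 mm long (x) by 1120 mm wide (y). Four 89×89 mm corner posts, 453 mm tall, at the corners of the footprint. Four rails of 25 mm thickness and 133 mm height run between adjacent posts with their undersides at z = 260 mm, their outer faces flush with the outside of the frame (the two x-running rails run between the posts' inner faces; the two y-running rails run between the posts' inner faces). 10 slats, each 68 mm wide (x) and 18 mm thick, lie across the top of the two x-running rails, running the full 1120 mm width of the frame in y; the slats are evenly spaced along x between the inner faces of the end posts with equal gaps (rounded down to the nearest mm) at the −x end and between each pair — any rounding remainder accumulates at the +x end.

The bed frame is on the floor beside the stool on its +y side.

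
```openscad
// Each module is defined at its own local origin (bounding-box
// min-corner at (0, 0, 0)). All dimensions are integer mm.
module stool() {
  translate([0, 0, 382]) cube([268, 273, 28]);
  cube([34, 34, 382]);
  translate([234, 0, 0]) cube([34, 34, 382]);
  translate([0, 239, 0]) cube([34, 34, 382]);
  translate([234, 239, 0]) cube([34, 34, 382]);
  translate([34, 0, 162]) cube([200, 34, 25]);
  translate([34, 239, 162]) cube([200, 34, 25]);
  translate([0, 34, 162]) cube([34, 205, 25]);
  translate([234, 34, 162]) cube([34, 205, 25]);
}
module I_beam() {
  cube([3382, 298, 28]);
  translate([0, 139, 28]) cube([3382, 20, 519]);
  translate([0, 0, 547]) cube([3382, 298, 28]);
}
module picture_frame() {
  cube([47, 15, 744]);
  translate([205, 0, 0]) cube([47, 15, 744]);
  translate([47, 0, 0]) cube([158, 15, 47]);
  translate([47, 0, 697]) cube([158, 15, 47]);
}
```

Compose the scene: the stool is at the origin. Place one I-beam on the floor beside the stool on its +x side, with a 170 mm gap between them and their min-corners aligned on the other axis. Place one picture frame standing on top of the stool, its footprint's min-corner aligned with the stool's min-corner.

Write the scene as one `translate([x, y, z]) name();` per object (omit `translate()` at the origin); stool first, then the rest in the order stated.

stool();
translate([438, 0, 0]) I_beam();
translate([0, 0, 410]) picture_frame();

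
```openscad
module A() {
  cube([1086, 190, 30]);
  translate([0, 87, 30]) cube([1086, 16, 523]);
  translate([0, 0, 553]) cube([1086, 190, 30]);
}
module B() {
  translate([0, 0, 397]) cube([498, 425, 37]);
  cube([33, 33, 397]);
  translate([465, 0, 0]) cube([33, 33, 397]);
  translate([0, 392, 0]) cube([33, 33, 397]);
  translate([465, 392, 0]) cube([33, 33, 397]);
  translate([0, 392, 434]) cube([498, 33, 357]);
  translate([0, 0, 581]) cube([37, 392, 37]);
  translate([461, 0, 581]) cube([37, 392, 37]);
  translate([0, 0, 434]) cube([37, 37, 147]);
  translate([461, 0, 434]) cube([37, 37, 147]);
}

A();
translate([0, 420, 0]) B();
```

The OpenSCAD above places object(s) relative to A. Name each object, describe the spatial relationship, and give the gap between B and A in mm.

A is an I-beam. B is a chair. The chair is on the floor beside the I-beam on its +y side. The gap between the chair and the I-beam is 230 mm.

The chair's nearest face is 230 mm from the I-beam's +y face.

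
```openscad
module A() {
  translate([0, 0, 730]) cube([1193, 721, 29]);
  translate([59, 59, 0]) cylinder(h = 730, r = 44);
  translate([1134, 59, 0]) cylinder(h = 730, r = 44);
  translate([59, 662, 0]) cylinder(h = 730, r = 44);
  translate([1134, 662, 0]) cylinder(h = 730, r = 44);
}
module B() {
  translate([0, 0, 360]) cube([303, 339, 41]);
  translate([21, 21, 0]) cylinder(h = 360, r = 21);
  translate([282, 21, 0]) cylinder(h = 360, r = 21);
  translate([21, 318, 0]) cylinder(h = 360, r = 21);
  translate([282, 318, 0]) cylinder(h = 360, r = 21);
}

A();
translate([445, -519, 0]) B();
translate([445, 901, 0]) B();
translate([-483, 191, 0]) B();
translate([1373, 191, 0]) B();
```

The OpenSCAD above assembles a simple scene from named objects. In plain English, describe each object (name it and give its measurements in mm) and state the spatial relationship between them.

A is a table with a 1193×721 mm rectangular top, 29 mm thick, top surface at z = 759 mm, supported by four round legs of 88 mm diameter, each leg's bounding box inset 15 mm from the nearest pair of top edges, running from the floor.

B is a simple wooden stool: a rectangular seat 303 mm (x) by 339 mm (y), 41 mm thick, top face at z = 401 mm, on four round legs, each 42 mm in diameter. The legs rest on z = 0, each leg's axis is inset half a diameter from the nearest pair of seat edges (so the leg's bounding box is flush with the corner).

Four stools sit around the table at the −y, +y, −x, +x sides.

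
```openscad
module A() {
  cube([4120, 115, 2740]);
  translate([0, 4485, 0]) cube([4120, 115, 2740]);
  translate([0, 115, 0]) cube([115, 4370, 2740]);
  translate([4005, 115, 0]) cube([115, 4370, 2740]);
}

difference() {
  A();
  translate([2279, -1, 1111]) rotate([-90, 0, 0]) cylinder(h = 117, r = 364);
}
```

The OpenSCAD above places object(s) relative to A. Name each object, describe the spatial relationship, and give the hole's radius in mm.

A is a house frame. The house frame has a circular hole through its front wall. The hole's radius is 364 mm.

The subtracted cylinder has r = 364 mm.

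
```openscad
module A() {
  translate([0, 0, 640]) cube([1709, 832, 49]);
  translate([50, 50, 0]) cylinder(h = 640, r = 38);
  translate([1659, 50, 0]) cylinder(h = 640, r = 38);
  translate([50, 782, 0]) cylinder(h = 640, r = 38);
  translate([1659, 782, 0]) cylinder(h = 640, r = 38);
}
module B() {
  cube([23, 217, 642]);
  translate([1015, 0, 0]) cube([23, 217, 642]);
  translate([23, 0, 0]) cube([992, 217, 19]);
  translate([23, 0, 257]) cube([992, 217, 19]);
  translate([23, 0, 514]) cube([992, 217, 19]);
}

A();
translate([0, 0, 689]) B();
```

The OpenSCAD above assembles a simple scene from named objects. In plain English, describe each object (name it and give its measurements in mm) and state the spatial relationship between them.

A is a rectangular dining table. The top is 1709×832×49 mm with its upper surface at z = 689 mm. It stands on four round legs of 76 mm diameter, each leg's bounding box inset 12 mm from the nearest pair of top edges, running from the floor to the underside of the top.

B is an open bookshelf. Two side panels, each 23 mm thick, 217 mm deep and 642 mm tall, stand 1038 mm apart (outside-to-outside). Between them sit 3 shelves, each 19 mm thick and 217 mm deep, spanning the full gap between the sides. The bottom shelf rests on the floor (its underside at z = 0) and the clear gap between one shelf's top and the next shelf's underside is 238 mm.

The bookshelf is on top of the table.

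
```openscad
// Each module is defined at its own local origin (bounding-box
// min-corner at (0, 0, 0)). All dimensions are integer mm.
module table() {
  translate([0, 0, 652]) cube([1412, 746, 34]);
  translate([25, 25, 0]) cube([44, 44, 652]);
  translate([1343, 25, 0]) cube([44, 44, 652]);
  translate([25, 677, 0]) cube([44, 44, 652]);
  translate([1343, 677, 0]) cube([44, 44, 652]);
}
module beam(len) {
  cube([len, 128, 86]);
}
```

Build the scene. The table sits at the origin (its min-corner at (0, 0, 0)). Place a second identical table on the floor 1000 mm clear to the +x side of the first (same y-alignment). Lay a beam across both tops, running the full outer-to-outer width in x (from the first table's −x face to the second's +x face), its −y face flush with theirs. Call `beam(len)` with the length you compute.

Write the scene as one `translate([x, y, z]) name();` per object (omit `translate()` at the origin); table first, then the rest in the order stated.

table();
translate([2412, 0, 0]) table();
translate([0, 0, 686]) beam(3824);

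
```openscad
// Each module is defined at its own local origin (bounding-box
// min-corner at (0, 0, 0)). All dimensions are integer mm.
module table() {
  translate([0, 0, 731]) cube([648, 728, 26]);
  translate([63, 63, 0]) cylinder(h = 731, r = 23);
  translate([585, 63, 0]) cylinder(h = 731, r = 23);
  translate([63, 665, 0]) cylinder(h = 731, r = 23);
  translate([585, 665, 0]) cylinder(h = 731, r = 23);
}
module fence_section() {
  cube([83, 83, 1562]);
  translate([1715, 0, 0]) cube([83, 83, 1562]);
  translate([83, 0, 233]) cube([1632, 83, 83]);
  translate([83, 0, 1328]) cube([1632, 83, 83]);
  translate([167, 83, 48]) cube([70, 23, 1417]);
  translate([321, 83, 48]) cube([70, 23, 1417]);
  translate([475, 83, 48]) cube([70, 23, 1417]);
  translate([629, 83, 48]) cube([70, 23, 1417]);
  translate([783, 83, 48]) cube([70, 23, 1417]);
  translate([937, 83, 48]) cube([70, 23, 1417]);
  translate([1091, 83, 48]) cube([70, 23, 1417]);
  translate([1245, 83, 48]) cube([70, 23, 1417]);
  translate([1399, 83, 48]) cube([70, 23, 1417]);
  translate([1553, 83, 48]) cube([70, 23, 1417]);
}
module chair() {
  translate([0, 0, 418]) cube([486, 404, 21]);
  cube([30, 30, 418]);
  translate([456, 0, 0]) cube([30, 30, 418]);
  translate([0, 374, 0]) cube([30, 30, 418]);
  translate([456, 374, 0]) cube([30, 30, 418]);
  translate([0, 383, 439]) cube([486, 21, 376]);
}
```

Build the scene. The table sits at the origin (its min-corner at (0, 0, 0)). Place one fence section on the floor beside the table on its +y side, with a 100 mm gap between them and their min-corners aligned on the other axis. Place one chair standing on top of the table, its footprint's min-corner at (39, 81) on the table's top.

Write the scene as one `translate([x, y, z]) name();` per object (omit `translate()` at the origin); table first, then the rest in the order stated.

table();
translate([0, 828, 0]) fence_section();
translate([39, 81, 757]) chair();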